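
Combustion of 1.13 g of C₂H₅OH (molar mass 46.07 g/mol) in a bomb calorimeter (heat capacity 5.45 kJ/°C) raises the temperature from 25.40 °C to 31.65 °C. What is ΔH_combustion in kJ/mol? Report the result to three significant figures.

ΔT = 31.65 − 25.40 = 6.25 °C
q_cal = C_cal × ΔT = 5.45 × 6.25 = 34.0625 kJ
n = 1.13 / 46.07 = 0.02453 mol
q_rxn = −q_cal = -34.0625 kJ
ΔH = -34.0625 / 0.02453 = -1389 kJ/mol

ΔH = -1390 kJ/mol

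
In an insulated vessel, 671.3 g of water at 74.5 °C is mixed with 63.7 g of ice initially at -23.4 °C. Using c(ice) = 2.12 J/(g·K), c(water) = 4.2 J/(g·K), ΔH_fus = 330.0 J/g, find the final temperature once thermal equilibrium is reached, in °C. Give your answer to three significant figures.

Heat to bring ice to 0 °C and melt it: q₁ = 63.7×2.12×23.4 + 63.7×330.0 = 24181 J
Heat the water can supply cooling to 0 °C: 671.3×4.2×74.5 = 210050 J > q₁, so all ice melts.
Energy balance: 671.3×4.2×(74.5 − T) = 24181 + 63.7×4.2×(T − 0)
2819.46(74.5 − T) = 24181 + 267.54 T
210050 − 24181 = 3087.00 T
T = 185869 / 3087.00 = 60.21 °C

T_f = 60.2 °C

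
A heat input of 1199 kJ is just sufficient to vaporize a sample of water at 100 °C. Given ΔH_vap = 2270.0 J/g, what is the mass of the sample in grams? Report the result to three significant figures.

m = q / ΔH_vap = 1199000 J / 2270.0 J/g = 528 g

m = 528 g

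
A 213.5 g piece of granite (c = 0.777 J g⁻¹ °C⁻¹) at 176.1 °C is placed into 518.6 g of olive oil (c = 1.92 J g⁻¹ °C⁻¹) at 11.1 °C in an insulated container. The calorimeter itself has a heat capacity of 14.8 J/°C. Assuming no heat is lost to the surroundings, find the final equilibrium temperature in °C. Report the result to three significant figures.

Heat lost by granite = heat gained by olive oil + calorimeter.
(213.5)(0.777)(176.1 − T) = [(518.6)(1.92) + 14.8](T − 11.1)
165.8895 (176.1 − T) = 1010.512 (T − 11.1)
29213 − 165.8895 T = 1010.512 T − 11217
40430 = 1176.4015 T
T = 34.37 °C

T_f = 34.4 °C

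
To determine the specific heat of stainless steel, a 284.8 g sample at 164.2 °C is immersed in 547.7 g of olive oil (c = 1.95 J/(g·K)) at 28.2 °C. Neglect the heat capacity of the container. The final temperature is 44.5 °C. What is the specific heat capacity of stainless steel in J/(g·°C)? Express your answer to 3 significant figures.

c = 0.511 J/(g·°C)

q_gained = (547.7 × 1.95) × (44.5 − 28.2) = 17410 J
q_lost = 284.8 × c × (164.2 − 44.5) = 34090.56 c
Set equal: c = 17410 / 34090.56 = 0.511 J/(g·°C)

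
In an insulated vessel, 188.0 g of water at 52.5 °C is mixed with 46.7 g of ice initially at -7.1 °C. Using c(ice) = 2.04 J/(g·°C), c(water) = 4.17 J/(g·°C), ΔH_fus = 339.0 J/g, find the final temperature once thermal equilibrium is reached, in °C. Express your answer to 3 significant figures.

Heat to bring ice to 0 °C and melt it: q₁ = 46.7×2.04×7.1 + 46.7×339.0 = 16508 J
Heat the water can supply cooling to 0 °C: 188.0×4.17×52.5 = 41157.9 J > q₁, so all ice melts.
Energy balance: 188.0×4.17×(52.5 − T) = 16508 + 46.7×4.17×(T − 0)
783.96(52.5 − T) = 16508 + 194.739 T
41157.9 − 16508 = 978.699 T
T = 24649.9 / 978.699 = 25.19 °C

T_f = 25.2 °C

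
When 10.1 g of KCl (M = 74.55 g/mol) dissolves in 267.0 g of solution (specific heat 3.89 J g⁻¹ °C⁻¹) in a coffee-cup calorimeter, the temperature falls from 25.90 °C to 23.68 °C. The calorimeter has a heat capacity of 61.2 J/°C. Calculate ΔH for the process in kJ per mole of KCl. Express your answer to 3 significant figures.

|ΔT| = |23.68 − 25.90| = 2.22 °C
|q_surr| = (267.0 × 3.89 + 61.2) × 2.22 = 1099.83 × 2.22 = 2442 J
n(KCl) = 10.1 / 74.55 = 0.1355 mol
Temperature fell, so q_rxn = +|q_surr| = 2.442 kJ
ΔH = q_rxn / n = 18.02 kJ/mol

ΔH = 18.0 kJ/mol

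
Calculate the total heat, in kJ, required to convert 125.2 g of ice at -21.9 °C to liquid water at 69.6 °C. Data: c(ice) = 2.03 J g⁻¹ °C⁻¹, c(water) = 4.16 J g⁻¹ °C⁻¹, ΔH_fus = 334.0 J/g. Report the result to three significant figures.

q1 (heat ice -21.9→0.0 °C): 125.2 × 2.03 × 21.9 = 5566 J
q2 (melt at 0 °C): 125.2 × 334.0 = 41817 J
q3 (heat water 0.0→69.6 °C): 125.2 × 4.16 × 69.6 = 36250 J
Total: 5566 + 41817 + 36250 = 83633 J = 83.6 kJ

q = 83.6 kJ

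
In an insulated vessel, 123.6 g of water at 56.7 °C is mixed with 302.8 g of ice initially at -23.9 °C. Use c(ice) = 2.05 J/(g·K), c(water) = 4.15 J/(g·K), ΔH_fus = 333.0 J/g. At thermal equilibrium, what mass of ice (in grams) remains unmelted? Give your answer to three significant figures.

m_ice remaining = 260 g

Heat to warm all ice to 0 °C: 302.8×2.05×23.9 = 14836 J
Heat released by water cooling to 0 °C: 123.6×4.15×56.7 = 29084 J
29084 J < 14836 + 302.8×333.0 = 115668.4 J, so not all ice melts; final T = 0 °C.
Heat left for melting: 29084 − 14836 = 14248 J
Mass melted = 14248 / 333.0 = 42.79 g
Ice remaining = 302.8 − 42.79 = 260.01 g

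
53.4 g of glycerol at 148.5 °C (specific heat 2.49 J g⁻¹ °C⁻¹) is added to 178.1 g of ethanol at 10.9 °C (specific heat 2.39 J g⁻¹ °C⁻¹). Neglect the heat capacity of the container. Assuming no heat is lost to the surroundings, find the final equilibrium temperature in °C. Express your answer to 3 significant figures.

Heat lost by glycerol = heat gained by ethanol.
(53.4)(2.49)(148.5 − T) = (178.1)(2.39)(T − 10.9)
132.966 (148.5 − T) = 425.659 (T − 10.9)
19745 − 132.966 T = 425.659 T − 4639.7
24384.7 = 558.625 T
T = 43.65 °C

T_f = 43.7 °C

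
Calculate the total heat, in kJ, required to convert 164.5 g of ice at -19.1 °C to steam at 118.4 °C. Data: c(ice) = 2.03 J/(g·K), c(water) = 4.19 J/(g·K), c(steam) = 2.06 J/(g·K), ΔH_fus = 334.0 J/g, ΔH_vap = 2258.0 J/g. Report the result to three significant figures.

q1 (heat ice -19.1→0.0 °C): 164.5 × 2.03 × 19.1 = 6378 J
q2 (melt at 0 °C): 164.5 × 334.0 = 54943 J
q3 (heat water 0.0→100.0 °C): 164.5 × 4.19 × 100.0 = 68926 J
q4 (vaporize at 100 °C): 164.5 × 2258.0 = 371441 J
q5 (heat steam 100.0→118.4 °C): 164.5 × 2.06 × 18.4 = 6235 J
Total: 6378 + 54943 + 68926 + 371441 + 6235 = 507923 J = 508 kJ

q = 508 kJ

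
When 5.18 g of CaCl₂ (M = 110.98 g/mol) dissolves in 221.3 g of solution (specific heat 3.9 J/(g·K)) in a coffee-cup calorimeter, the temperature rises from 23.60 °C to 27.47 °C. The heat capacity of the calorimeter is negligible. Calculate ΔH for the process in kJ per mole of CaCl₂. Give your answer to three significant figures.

|ΔT| = |27.47 − 23.60| = 3.87 °C
|q_surr| = (221.3 × 3.9) × 3.87 = 863.07 × 3.87 = 3340 J
n(CaCl₂) = 5.18 / 110.98 = 0.04668 mol
Temperature rose, so q_rxn = −|q_surr| = -3.340 kJ
ΔH = q_rxn / n = -71.55 kJ/mol

ΔH = -71.6 kJ/mol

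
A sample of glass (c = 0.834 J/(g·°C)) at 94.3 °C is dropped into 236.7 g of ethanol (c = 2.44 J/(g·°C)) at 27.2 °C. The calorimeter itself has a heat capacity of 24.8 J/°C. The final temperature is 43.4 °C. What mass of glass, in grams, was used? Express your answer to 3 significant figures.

q_gained = (236.7 × 2.44 + 24.8) × (43.4 − 27.2) = 9758 J
q_lost = m × 0.834 × (94.3 − 43.4) = 42.4506 m
m = 9758 / 42.4506 = 230 g

m = 230 g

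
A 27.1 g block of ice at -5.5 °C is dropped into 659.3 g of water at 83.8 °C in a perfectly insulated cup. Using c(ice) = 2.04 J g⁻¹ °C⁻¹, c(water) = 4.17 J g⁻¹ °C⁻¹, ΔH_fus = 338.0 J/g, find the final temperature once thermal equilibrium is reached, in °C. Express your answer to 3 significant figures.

T_f = 77.2 °C

Heat to bring ice to 0 °C and melt it: q₁ = 27.1×2.04×5.5 + 27.1×338.0 = 9463.9 J
Heat the water can supply cooling to 0 °C: 659.3×4.17×83.8 = 230390 J > q₁, so all ice melts.
Energy balance: 659.3×4.17×(83.8 − T) = 9463.9 + 27.1×4.17×(T − 0)
2749.281(83.8 − T) = 9463.9 + 113.007 T
230390 − 9463.9 = 2862.288 T
T = 220926.1 / 2862.288 = 77.19 °C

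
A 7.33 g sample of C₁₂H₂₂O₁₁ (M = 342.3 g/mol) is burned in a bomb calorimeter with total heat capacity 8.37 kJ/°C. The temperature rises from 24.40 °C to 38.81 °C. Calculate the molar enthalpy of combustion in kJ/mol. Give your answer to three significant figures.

ΔH = -5630 kJ/mol

ΔT = 38.81 − 24.40 = 14.41 °C
q_cal = C_cal × ΔT = 8.37 × 14.41 = 120.6117 kJ
n = 7.33 / 342.3 = 0.02141 mol
q_rxn = −q_cal = -120.6117 kJ
ΔH = -120.6117 / 0.02141 = -5633 kJ/mol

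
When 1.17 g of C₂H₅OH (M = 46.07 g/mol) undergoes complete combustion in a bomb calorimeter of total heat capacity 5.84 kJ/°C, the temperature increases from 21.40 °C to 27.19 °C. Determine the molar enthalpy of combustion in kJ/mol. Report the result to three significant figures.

ΔT = 27.19 − 21.40 = 5.79 °C
q_cal = C_cal × ΔT = 5.84 × 5.79 = 33.8136 kJ
n = 1.17 / 46.07 = 0.02540 mol
q_rxn = −q_cal = -33.8136 kJ
ΔH = -33.8136 / 0.02540 = -1331 kJ/mol

ΔH = -1330 kJ/mol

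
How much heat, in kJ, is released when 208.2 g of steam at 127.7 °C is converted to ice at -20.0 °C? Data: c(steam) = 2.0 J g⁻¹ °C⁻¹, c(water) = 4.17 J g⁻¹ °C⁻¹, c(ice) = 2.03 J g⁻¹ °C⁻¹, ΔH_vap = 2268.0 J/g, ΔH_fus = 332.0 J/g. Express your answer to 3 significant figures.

q1 (cool steam 127.7→100 °C): 208.2 × 2.0 × 27.7 = 11534 J
q2 (condense at 100 °C): 208.2 × 2268.0 = 472198 J
q3 (cool water 100→0 °C): 208.2 × 4.17 × 100.0 = 86819 J
q4 (freeze at 0 °C): 208.2 × 332.0 = 69122 J
q5 (cool ice 0→-20.0 °C): 208.2 × 2.03 × 20.0 = 8453 J
Total: 11534 + 472198 + 86819 + 69122 + 8453 = 648126 J = 648 kJ

q = 648 kJ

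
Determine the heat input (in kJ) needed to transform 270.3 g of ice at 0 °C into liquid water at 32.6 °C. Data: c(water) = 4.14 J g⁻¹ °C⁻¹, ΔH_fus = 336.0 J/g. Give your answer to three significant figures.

q1 (melt at 0 °C): 270.3 × 336.0 = 90821 J
q2 (heat water 0.0→32.6 °C): 270.3 × 4.14 × 32.6 = 36481 J
Total: 90821 + 36481 = 127302 J = 127 kJ

q = 127 kJ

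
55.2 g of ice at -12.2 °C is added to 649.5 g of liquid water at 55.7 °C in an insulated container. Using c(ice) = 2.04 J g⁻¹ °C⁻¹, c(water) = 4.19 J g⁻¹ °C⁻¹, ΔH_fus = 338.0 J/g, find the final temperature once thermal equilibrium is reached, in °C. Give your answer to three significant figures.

Heat to bring ice to 0 °C and melt it: q₁ = 55.2×2.04×12.2 + 55.2×338.0 = 20031 J
Heat the water can supply cooling to 0 °C: 649.5×4.19×55.7 = 151582 J > q₁, so all ice melts.
Energy balance: 649.5×4.19×(55.7 − T) = 20031 + 55.2×4.19×(T − 0)
2721.405(55.7 − T) = 20031 + 231.288 T
151582 − 20031 = 2952.693 T
T = 131551 / 2952.693 = 44.55 °C

T_f = 44.6 °C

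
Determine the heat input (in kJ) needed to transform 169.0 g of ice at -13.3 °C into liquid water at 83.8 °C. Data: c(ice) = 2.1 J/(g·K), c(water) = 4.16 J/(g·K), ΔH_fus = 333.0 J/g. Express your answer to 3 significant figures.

q = 120 kJ

q1 (heat ice -13.3→0.0 °C): 169.0 × 2.1 × 13.3 = 4720 J
q2 (melt at 0 °C): 169.0 × 333.0 = 56277 J
q3 (heat water 0.0→83.8 °C): 169.0 × 4.16 × 83.8 = 58915 J
Total: 4720 + 56277 + 58915 = 119912 J = 120 kJ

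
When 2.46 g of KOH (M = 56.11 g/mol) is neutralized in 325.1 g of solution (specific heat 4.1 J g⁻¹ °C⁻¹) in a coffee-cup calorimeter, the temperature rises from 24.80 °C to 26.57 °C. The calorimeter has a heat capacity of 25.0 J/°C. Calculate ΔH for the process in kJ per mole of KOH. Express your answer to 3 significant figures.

ΔH = -54.8 kJ/mol

|ΔT| = |26.57 − 24.80| = 1.77 °C
|q_surr| = (325.1 × 4.1 + 25.0) × 1.77 = 1357.91 × 1.77 = 2404 J
n(KOH) = 2.46 / 56.11 = 0.04384 mol
Temperature rose, so q_rxn = −|q_surr| = -2.404 kJ
ΔH = q_rxn / n = -54.84 kJ/mol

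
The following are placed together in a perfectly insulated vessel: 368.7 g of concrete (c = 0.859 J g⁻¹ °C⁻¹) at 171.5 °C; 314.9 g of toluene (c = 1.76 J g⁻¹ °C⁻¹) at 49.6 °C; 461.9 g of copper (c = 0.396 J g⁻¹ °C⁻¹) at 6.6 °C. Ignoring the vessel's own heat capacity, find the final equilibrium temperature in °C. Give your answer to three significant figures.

T_f = 78.8 °C

Σ mᵢcᵢ(T − Tᵢ) = 0  ⇒  T = Σ mᵢcᵢTᵢ / Σ mᵢcᵢ
Σ mᵢcᵢ = 368.7×0.859 + 314.9×1.76 + 461.9×0.396 = 1053.8497
Σ mᵢcᵢTᵢ = 316.7133×171.5 + 554.224×49.6 + 182.9124×6.6 = 83013
T = 83013 / 1053.8497 = 78.77 °C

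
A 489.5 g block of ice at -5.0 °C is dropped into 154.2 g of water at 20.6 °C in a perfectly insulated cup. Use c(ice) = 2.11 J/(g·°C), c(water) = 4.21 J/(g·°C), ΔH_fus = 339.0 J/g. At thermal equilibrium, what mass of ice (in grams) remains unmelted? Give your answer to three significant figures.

m_ice remaining = 465 g

Heat to warm all ice to 0 °C: 489.5×2.11×5.0 = 5164.2 J
Heat released by water cooling to 0 °C: 154.2×4.21×20.6 = 13373 J
13373 J < 5164.2 + 489.5×339.0 = 171104.7 J, so not all ice melts; final T = 0 °C.
Heat left for melting: 13373 − 5164.2 = 8208.8 J
Mass melted = 8208.8 / 339.0 = 24.21 g
Ice remaining = 489.5 − 24.21 = 465.29 g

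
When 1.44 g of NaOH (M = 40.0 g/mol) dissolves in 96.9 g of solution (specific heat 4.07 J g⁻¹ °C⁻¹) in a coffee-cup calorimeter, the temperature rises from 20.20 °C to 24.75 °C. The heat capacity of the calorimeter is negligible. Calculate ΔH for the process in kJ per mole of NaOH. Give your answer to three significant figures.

ΔH = -49.8 kJ/mol

|ΔT| = |24.75 − 20.20| = 4.55 °C
|q_surr| = (96.9 × 4.07) × 4.55 = 394.383 × 4.55 = 1794 J
n(NaOH) = 1.44 / 40.0 = 0.03600 mol
Temperature rose, so q_rxn = −|q_surr| = -1.794 kJ
ΔH = q_rxn / n = -49.83 kJ/mol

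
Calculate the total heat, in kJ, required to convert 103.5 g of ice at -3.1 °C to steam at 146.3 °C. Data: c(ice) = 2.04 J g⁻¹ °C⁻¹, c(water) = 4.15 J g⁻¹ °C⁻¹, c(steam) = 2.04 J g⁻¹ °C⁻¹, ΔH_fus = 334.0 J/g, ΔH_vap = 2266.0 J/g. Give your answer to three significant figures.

q = 322 kJ

q1 (heat ice -3.1→0.0 °C): 103.5 × 2.04 × 3.1 = 655 J
q2 (melt at 0 °C): 103.5 × 334.0 = 34569 J
q3 (heat water 0.0→100.0 °C): 103.5 × 4.15 × 100.0 = 42953 J
q4 (vaporize at 100 °C): 103.5 × 2266.0 = 234531 J
q5 (heat steam 100.0→146.3 °C): 103.5 × 2.04 × 46.3 = 9776 J
Total: 655 + 34569 + 42953 + 234531 + 9776 = 322484 J = 322 kJ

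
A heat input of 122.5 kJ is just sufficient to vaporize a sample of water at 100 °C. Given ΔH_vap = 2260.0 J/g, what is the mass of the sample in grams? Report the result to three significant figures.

m = q / ΔH_vap = 122500 J / 2260.0 J/g = 54.2 g

m = 54.2 g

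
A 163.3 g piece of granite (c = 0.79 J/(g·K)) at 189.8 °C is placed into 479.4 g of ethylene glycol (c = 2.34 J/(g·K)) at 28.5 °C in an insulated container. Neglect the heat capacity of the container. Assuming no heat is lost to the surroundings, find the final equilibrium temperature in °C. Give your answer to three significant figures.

T_f = 45.1 °C

Heat lost by granite = heat gained by ethylene glycol.
(163.3)(0.79)(189.8 − T) = (479.4)(2.34)(T − 28.5)
129.007 (189.8 − T) = 1121.796 (T − 28.5)
24486 − 129.007 T = 1121.796 T − 31971
56457 = 1250.803 T
T = 45.14 °C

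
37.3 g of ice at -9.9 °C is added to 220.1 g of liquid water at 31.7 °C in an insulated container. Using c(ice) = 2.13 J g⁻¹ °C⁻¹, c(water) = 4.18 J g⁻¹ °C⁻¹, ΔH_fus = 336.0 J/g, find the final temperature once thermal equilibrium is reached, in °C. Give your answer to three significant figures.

Heat to bring ice to 0 °C and melt it: q₁ = 37.3×2.13×9.9 + 37.3×336.0 = 13319 J
Heat the water can supply cooling to 0 °C: 220.1×4.18×31.7 = 29164.6 J > q₁, so all ice melts.
Energy balance: 220.1×4.18×(31.7 − T) = 13319 + 37.3×4.18×(T − 0)
920.018(31.7 − T) = 13319 + 155.914 T
29164.6 − 13319 = 1075.932 T
T = 15845.6 / 1075.932 = 14.73 °C

T_f = 14.7 °C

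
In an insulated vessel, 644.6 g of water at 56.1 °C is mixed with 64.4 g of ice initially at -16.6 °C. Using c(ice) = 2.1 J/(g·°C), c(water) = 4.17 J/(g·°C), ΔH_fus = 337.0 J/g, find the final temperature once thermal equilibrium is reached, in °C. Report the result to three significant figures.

Heat to bring ice to 0 °C and melt it: q₁ = 64.4×2.1×16.6 + 64.4×337.0 = 23948 J
Heat the water can supply cooling to 0 °C: 644.6×4.17×56.1 = 150796 J > q₁, so all ice melts.
Energy balance: 644.6×4.17×(56.1 − T) = 23948 + 64.4×4.17×(T − 0)
2687.982(56.1 − T) = 23948 + 268.548 T
150796 − 23948 = 2956.530 T
T = 126848 / 2956.530 = 42.90 °C

T_f = 42.9 °C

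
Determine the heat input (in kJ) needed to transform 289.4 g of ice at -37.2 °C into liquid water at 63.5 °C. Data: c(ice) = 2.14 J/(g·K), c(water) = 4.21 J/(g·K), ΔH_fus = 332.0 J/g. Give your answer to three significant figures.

q = 196 kJ

q1 (heat ice -37.2→0.0 °C): 289.4 × 2.14 × 37.2 = 23039 J
q2 (melt at 0 °C): 289.4 × 332.0 = 96081 J
q3 (heat water 0.0→63.5 °C): 289.4 × 4.21 × 63.5 = 77367 J
Total: 23039 + 96081 + 77367 = 196487 J = 196 kJ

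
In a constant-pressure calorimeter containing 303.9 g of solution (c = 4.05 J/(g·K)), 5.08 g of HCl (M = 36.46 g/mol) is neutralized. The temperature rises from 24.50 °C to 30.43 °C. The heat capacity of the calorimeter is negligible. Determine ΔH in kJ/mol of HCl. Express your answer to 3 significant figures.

|ΔT| = |30.43 − 24.50| = 5.93 °C
|q_surr| = (303.9 × 4.05) × 5.93 = 1230.795 × 5.93 = 7299 J
n(HCl) = 5.08 / 36.46 = 0.1393 mol
Temperature rose, so q_rxn = −|q_surr| = -7.299 kJ
ΔH = q_rxn / n = -52.40 kJ/mol

ΔH = -52.4 kJ/mol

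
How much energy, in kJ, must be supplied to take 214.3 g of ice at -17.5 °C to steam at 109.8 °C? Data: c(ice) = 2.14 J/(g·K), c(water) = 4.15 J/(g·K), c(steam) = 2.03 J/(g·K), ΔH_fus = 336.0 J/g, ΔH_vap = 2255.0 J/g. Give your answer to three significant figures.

q = 656 kJ

q1 (heat ice -17.5→0.0 °C): 214.3 × 2.14 × 17.5 = 8026 J
q2 (melt at 0 °C): 214.3 × 336.0 = 72005 J
q3 (heat water 0.0→100.0 °C): 214.3 × 4.15 × 100.0 = 88935 J
q4 (vaporize at 100 °C): 214.3 × 2255.0 = 483247 J
q5 (heat steam 100.0→109.8 °C): 214.3 × 2.03 × 9.8 = 4263 J
Total: 8026 + 72005 + 88935 + 483247 + 4263 = 656476 J = 656 kJ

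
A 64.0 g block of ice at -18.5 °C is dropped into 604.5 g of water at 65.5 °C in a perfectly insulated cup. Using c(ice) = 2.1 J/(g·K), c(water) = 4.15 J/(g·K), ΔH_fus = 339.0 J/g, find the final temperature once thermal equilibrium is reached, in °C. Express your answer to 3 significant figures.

T_f = 50.5 °C

Heat to bring ice to 0 °C and melt it: q₁ = 64.0×2.1×18.5 + 64.0×339.0 = 24182 J
Heat the water can supply cooling to 0 °C: 604.5×4.15×65.5 = 164318 J > q₁, so all ice melts.
Energy balance: 604.5×4.15×(65.5 − T) = 24182 + 64.0×4.15×(T − 0)
2508.675(65.5 − T) = 24182 + 265.6 T
164318 − 24182 = 2774.275 T
T = 140136 / 2774.275 = 50.51 °C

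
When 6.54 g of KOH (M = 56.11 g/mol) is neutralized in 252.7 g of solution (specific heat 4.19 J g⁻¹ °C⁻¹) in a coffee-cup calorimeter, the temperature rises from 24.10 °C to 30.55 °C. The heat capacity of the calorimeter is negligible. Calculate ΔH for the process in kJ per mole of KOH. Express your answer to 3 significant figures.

|ΔT| = |30.55 − 24.10| = 6.45 °C
|q_surr| = (252.7 × 4.19) × 6.45 = 1058.813 × 6.45 = 6829 J
n(KOH) = 6.54 / 56.11 = 0.1166 mol
Temperature rose, so q_rxn = −|q_surr| = -6.829 kJ
ΔH = q_rxn / n = -58.57 kJ/mol

ΔH = -58.6 kJ/mol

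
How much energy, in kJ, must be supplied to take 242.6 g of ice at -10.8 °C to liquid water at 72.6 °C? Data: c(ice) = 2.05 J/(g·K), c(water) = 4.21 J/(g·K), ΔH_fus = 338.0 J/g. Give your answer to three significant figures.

q1 (heat ice -10.8→0.0 °C): 242.6 × 2.05 × 10.8 = 5371 J
q2 (melt at 0 °C): 242.6 × 338.0 = 81999 J
q3 (heat water 0.0→72.6 °C): 242.6 × 4.21 × 72.6 = 74150 J
Total: 5371 + 81999 + 74150 = 161520 J = 162 kJ

q = 162 kJ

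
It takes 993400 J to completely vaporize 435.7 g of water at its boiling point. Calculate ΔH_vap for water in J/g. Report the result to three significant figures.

ΔH_vap = q / m = 993400 / 435.7 = 2280 J/g

ΔH_vap = 2280 J/g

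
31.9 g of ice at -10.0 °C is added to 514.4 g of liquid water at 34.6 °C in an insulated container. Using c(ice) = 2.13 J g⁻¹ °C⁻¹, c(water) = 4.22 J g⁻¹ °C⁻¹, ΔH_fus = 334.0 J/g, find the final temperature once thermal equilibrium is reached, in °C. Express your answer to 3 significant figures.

T_f = 27.7 °C

Heat to bring ice to 0 °C and melt it: q₁ = 31.9×2.13×10.0 + 31.9×334.0 = 11334 J
Heat the water can supply cooling to 0 °C: 514.4×4.22×34.6 = 75108.6 J > q₁, so all ice melts.
Energy balance: 514.4×4.22×(34.6 − T) = 11334 + 31.9×4.22×(T − 0)
2170.768(34.6 − T) = 11334 + 134.618 T
75108.6 − 11334 = 2305.386 T
T = 63774.6 / 2305.386 = 27.66 °C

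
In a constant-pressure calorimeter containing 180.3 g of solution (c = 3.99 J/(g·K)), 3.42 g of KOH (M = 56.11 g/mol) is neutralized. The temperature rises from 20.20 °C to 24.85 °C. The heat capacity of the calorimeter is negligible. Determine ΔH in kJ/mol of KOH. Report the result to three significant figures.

ΔH = -54.9 kJ/mol

|ΔT| = |24.85 − 20.20| = 4.65 °C
|q_surr| = (180.3 × 3.99) × 4.65 = 719.397 × 4.65 = 3345 J
n(KOH) = 3.42 / 56.11 = 0.06095 mol
Temperature rose, so q_rxn = −|q_surr| = -3.345 kJ
ΔH = q_rxn / n = -54.88 kJ/mol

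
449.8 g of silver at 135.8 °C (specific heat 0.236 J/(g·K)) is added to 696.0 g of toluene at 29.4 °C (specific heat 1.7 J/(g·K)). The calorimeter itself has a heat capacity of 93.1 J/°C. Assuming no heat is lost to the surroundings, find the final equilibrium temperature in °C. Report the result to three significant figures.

T_f = 37.6 °C

Heat lost by silver = heat gained by toluene + calorimeter.
(449.8)(0.236)(135.8 − T) = [(696.0)(1.7) + 93.1](T − 29.4)
106.1528 (135.8 − T) = 1276.3 (T − 29.4)
14416 − 106.1528 T = 1276.3 T − 37523
51939 = 1382.4528 T
T = 37.57 °C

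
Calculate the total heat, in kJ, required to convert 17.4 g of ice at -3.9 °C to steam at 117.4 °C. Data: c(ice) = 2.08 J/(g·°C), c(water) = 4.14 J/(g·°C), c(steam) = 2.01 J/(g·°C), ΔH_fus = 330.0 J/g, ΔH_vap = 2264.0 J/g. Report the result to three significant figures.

q = 53.1 kJ

q1 (heat ice -3.9→0.0 °C): 17.4 × 2.08 × 3.9 = 141 J
q2 (melt at 0 °C): 17.4 × 330.0 = 5742 J
q3 (heat water 0.0→100.0 °C): 17.4 × 4.14 × 100.0 = 7204 J
q4 (vaporize at 100 °C): 17.4 × 2264.0 = 39394 J
q5 (heat steam 100.0→117.4 °C): 17.4 × 2.01 × 17.4 = 609 J
Total: 141 + 5742 + 7204 + 39394 + 609 = 53090 J = 53.1 kJ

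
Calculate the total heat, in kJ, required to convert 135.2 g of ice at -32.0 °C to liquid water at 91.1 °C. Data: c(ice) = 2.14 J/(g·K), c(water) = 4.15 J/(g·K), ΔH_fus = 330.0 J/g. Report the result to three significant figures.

q1 (heat ice -32.0→0.0 °C): 135.2 × 2.14 × 32.0 = 9258 J
q2 (melt at 0 °C): 135.2 × 330.0 = 44616 J
q3 (heat water 0.0→91.1 °C): 135.2 × 4.15 × 91.1 = 51114 J
Total: 9258 + 44616 + 51114 = 104988 J = 105 kJ

q = 105 kJ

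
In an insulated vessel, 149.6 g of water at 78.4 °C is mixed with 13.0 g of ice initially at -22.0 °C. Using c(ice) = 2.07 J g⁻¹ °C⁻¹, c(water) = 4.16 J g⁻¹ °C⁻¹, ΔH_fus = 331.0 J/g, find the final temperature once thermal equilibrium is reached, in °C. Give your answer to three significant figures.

Heat to bring ice to 0 °C and melt it: q₁ = 13.0×2.07×22.0 + 13.0×331.0 = 4895.0 J
Heat the water can supply cooling to 0 °C: 149.6×4.16×78.4 = 48791.1 J > q₁, so all ice melts.
Energy balance: 149.6×4.16×(78.4 − T) = 4895.0 + 13.0×4.16×(T − 0)
622.336(78.4 − T) = 4895.0 + 54.08 T
48791.1 − 4895.0 = 676.416 T
T = 43896.1 / 676.416 = 64.90 °C

T_f = 64.9 °C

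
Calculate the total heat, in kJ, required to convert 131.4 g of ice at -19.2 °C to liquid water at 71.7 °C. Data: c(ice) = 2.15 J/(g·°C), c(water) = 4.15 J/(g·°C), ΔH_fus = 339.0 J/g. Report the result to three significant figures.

q1 (heat ice -19.2→0.0 °C): 131.4 × 2.15 × 19.2 = 5424 J
q2 (melt at 0 °C): 131.4 × 339.0 = 44545 J
q3 (heat water 0.0→71.7 °C): 131.4 × 4.15 × 71.7 = 39099 J
Total: 5424 + 44545 + 39099 = 89068 J = 89.1 kJ

q = 89.1 kJ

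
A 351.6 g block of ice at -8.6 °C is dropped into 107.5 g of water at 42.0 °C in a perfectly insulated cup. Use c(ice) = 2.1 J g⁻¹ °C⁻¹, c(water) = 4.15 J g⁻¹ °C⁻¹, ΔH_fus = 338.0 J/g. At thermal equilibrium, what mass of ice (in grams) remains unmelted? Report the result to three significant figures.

Heat to warm all ice to 0 °C: 351.6×2.1×8.6 = 6349.9 J
Heat released by water cooling to 0 °C: 107.5×4.15×42.0 = 18737 J
18737 J < 6349.9 + 351.6×338.0 = 125190.7 J, so not all ice melts; final T = 0 °C.
Heat left for melting: 18737 − 6349.9 = 12387.1 J
Mass melted = 12387.1 / 338.0 = 36.65 g
Ice remaining = 351.6 − 36.65 = 314.95 g

m_ice remaining = 315 g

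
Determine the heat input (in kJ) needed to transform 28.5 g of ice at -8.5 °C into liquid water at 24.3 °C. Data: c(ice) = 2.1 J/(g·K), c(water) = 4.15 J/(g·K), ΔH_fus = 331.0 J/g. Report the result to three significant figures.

q1 (heat ice -8.5→0.0 °C): 28.5 × 2.1 × 8.5 = 509 J
q2 (melt at 0 °C): 28.5 × 331.0 = 9434 J
q3 (heat water 0.0→24.3 °C): 28.5 × 4.15 × 24.3 = 2874 J
Total: 509 + 9434 + 2874 = 12817 J = 12.8 kJ

q = 12.8 kJ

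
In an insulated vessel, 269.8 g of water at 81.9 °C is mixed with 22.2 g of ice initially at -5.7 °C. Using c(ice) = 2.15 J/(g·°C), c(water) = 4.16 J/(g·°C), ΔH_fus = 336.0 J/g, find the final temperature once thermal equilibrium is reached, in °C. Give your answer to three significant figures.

T_f = 69.3 °C

Heat to bring ice to 0 °C and melt it: q₁ = 22.2×2.15×5.7 + 22.2×336.0 = 7731.3 J
Heat the water can supply cooling to 0 °C: 269.8×4.16×81.9 = 91921.9 J > q₁, so all ice melts.
Energy balance: 269.8×4.16×(81.9 − T) = 7731.3 + 22.2×4.16×(T − 0)
1122.368(81.9 − T) = 7731.3 + 92.352 T
91921.9 − 7731.3 = 1214.720 T
T = 84190.6 / 1214.720 = 69.31 °C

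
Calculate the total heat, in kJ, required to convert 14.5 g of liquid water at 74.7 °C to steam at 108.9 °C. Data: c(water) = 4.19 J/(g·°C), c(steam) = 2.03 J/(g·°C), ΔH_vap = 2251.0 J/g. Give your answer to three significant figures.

q = 34.4 kJ

q1 (heat water 74.7→100.0 °C): 14.5 × 4.19 × 25.3 = 1537 J
q2 (vaporize at 100 °C): 14.5 × 2251.0 = 32640 J
q3 (heat steam 100.0→108.9 °C): 14.5 × 2.03 × 8.9 = 262 J
Total: 1537 + 32640 + 262 = 34439 J = 34.4 kJ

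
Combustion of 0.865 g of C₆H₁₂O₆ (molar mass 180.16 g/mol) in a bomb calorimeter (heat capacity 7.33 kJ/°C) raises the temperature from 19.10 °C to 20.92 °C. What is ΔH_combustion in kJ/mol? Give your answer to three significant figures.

ΔT = 20.92 − 19.10 = 1.82 °C
q_cal = C_cal × ΔT = 7.33 × 1.82 = 13.3406 kJ
n = 0.865 / 180.16 = 0.004801 mol
q_rxn = −q_cal = -13.3406 kJ
ΔH = -13.3406 / 0.004801 = -2779 kJ/mol

ΔH = -2780 kJ/mol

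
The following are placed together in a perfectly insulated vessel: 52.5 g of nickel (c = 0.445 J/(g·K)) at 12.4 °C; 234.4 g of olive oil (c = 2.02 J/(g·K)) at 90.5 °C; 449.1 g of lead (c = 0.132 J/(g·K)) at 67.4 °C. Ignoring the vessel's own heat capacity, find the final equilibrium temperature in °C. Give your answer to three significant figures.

T_f = 84.8 °C

Σ mᵢcᵢ(T − Tᵢ) = 0  ⇒  T = Σ mᵢcᵢTᵢ / Σ mᵢcᵢ
Σ mᵢcᵢ = 52.5×0.445 + 234.4×2.02 + 449.1×0.132 = 556.1317
Σ mᵢcᵢTᵢ = 23.3625×12.4 + 473.488×90.5 + 59.2812×67.4 = 47136
T = 47136 / 556.1317 = 84.76 °C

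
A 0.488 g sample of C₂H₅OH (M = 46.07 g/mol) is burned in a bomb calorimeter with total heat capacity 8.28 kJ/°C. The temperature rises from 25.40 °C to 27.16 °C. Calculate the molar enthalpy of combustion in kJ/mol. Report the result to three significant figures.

ΔH = -1380 kJ/mol

ΔT = 27.16 − 25.40 = 1.76 °C
q_cal = C_cal × ΔT = 8.28 × 1.76 = 14.5728 kJ
n = 0.488 / 46.07 = 0.01059 mol
q_rxn = −q_cal = -14.5728 kJ
ΔH = -14.5728 / 0.01059 = -1376 kJ/mol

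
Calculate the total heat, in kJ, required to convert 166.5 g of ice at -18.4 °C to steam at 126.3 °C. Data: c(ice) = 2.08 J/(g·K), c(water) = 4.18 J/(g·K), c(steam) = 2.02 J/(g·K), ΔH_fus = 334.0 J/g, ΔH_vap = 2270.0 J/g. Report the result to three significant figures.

q = 518 kJ

q1 (heat ice -18.4→0.0 °C): 166.5 × 2.08 × 18.4 = 6372 J
q2 (melt at 0 °C): 166.5 × 334.0 = 55611 J
q3 (heat water 0.0→100.0 °C): 166.5 × 4.18 × 100.0 = 69597 J
q4 (vaporize at 100 °C): 166.5 × 2270.0 = 377955 J
q5 (heat steam 100.0→126.3 °C): 166.5 × 2.02 × 26.3 = 8845 J
Total: 6372 + 55611 + 69597 + 377955 + 8845 = 518380 J = 518 kJ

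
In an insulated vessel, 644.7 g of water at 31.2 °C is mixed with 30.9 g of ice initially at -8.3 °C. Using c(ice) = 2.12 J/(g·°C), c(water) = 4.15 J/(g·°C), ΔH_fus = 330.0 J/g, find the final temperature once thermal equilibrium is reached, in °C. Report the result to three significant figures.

Heat to bring ice to 0 °C and melt it: q₁ = 30.9×2.12×8.3 + 30.9×330.0 = 10741 J
Heat the water can supply cooling to 0 °C: 644.7×4.15×31.2 = 83475.8 J > q₁, so all ice melts.
Energy balance: 644.7×4.15×(31.2 − T) = 10741 + 30.9×4.15×(T − 0)
2675.505(31.2 − T) = 10741 + 128.235 T
83475.8 − 10741 = 2803.740 T
T = 72734.8 / 2803.740 = 25.94 °C

T_f = 25.9 °C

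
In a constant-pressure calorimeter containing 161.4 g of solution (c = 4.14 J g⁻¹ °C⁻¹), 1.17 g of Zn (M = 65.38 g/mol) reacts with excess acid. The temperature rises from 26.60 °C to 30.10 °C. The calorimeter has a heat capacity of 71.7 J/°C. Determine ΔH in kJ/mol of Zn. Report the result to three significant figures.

ΔH = -145 kJ/mol

|ΔT| = |30.10 − 26.60| = 3.50 °C
|q_surr| = (161.4 × 4.14 + 71.7) × 3.50 = 739.896 × 3.50 = 2590 J
n(Zn) = 1.17 / 65.38 = 0.01790 mol
Temperature rose, so q_rxn = −|q_surr| = -2.590 kJ
ΔH = q_rxn / n = -144.7 kJ/mol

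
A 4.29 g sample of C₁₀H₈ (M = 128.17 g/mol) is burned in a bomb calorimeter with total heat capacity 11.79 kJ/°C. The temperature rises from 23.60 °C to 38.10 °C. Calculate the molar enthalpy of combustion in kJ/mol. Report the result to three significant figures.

ΔT = 38.10 − 23.60 = 14.50 °C
q_cal = C_cal × ΔT = 11.79 × 14.50 = 170.955 kJ
n = 4.29 / 128.17 = 0.03347 mol
q_rxn = −q_cal = -170.955 kJ
ΔH = -170.955 / 0.03347 = -5108 kJ/mol

ΔH = -5110 kJ/mol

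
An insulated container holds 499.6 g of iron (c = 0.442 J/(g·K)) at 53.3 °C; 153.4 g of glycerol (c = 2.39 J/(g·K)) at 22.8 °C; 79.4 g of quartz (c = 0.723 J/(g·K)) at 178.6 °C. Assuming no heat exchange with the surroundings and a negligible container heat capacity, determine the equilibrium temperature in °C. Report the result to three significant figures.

Σ mᵢcᵢ(T − Tᵢ) = 0  ⇒  T = Σ mᵢcᵢTᵢ / Σ mᵢcᵢ
Σ mᵢcᵢ = 499.6×0.442 + 153.4×2.39 + 79.4×0.723 = 644.8554
Σ mᵢcᵢTᵢ = 220.8232×53.3 + 366.626×22.8 + 57.4062×178.6 = 30382
T = 30382 / 644.8554 = 47.11 °C

T_f = 47.1 °C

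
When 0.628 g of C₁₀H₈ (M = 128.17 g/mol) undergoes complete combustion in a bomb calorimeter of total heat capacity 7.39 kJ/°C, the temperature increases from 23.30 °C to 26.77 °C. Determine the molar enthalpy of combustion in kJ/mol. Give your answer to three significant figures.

ΔT = 26.77 − 23.30 = 3.47 °C
q_cal = C_cal × ΔT = 7.39 × 3.47 = 25.6433 kJ
n = 0.628 / 128.17 = 0.004900 mol
q_rxn = −q_cal = -25.6433 kJ
ΔH = -25.6433 / 0.004900 = -5233 kJ/mol

ΔH = -5230 kJ/mol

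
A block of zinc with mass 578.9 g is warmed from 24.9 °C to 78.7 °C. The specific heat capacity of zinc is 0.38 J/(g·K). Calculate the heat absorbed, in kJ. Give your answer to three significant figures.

q = m c ΔT = 578.9 × 0.38 × (78.7 − 24.9)
q = 578.9 × 0.38 × 53.8 = 11840 J = 11.8 kJ

q = 11.8 kJ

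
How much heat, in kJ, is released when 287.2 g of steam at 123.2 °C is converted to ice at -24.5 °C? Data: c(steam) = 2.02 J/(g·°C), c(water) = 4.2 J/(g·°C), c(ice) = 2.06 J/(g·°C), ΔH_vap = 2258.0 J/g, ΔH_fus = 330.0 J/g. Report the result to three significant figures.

q = 892 kJ

q1 (cool steam 123.2→100 °C): 287.2 × 2.02 × 23.2 = 13459 J
q2 (condense at 100 °C): 287.2 × 2258.0 = 648498 J
q3 (cool water 100→0 °C): 287.2 × 4.2 × 100.0 = 120624 J
q4 (freeze at 0 °C): 287.2 × 330.0 = 94776 J
q5 (cool ice 0→-24.5 °C): 287.2 × 2.06 × 24.5 = 14495 J
Total: 13459 + 648498 + 120624 + 94776 + 14495 = 891852 J = 892 kJ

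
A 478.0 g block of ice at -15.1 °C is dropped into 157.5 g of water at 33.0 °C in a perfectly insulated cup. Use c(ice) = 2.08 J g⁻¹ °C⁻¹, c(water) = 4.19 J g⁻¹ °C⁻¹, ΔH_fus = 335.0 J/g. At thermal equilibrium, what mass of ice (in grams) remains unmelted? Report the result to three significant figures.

Heat to warm all ice to 0 °C: 478.0×2.08×15.1 = 15013 J
Heat released by water cooling to 0 °C: 157.5×4.19×33.0 = 21778 J
21778 J < 15013 + 478.0×335.0 = 175143 J, so not all ice melts; final T = 0 °C.
Heat left for melting: 21778 − 15013 = 6765 J
Mass melted = 6765 / 335.0 = 20.19 g
Ice remaining = 478.0 − 20.19 = 457.81 g

m_ice remaining = 458 g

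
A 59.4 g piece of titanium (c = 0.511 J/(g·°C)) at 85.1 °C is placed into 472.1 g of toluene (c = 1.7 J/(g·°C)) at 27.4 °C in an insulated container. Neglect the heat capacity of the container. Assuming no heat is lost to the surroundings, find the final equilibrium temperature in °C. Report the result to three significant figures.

Heat lost by titanium = heat gained by toluene.
(59.4)(0.511)(85.1 − T) = (472.1)(1.7)(T − 27.4)
30.3534 (85.1 − T) = 802.57 (T − 27.4)
2583.1 − 30.3534 T = 802.57 T − 21990
24573.1 = 832.9234 T
T = 29.50 °C

T_f = 29.5 °C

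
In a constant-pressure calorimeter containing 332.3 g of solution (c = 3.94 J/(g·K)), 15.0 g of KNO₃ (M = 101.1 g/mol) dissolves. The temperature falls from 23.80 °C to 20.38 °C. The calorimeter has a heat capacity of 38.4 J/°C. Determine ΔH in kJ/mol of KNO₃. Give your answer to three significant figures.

|ΔT| = |20.38 − 23.80| = 3.42 °C
|q_surr| = (332.3 × 3.94 + 38.4) × 3.42 = 1347.662 × 3.42 = 4609 J
n(KNO₃) = 15.0 / 101.1 = 0.1484 mol
Temperature fell, so q_rxn = +|q_surr| = 4.609 kJ
ΔH = q_rxn / n = 31.06 kJ/mol

ΔH = 31.1 kJ/mol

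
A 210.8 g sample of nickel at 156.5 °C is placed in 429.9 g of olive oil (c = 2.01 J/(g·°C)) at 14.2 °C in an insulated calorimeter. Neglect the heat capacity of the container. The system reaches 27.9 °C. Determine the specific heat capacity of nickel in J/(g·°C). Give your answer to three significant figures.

c = 0.437 J/(g·°C)

q_gained = (429.9 × 2.01) × (27.9 − 14.2) = 11840 J
q_lost = 210.8 × c × (156.5 − 27.9) = 27108.88 c
Set equal: c = 11840 / 27108.88 = 0.437 J/(g·°C)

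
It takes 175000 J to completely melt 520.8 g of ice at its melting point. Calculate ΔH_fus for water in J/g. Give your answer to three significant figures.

ΔH_fus = 336 J/g

ΔH_fus = q / m = 175000 / 520.8 = 336 J/g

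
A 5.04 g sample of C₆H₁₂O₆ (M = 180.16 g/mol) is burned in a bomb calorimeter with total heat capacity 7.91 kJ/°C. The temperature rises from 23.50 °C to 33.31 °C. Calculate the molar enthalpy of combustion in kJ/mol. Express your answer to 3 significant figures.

ΔT = 33.31 − 23.50 = 9.81 °C
q_cal = C_cal × ΔT = 7.91 × 9.81 = 77.5971 kJ
n = 5.04 / 180.16 = 0.02798 mol
q_rxn = −q_cal = -77.5971 kJ
ΔH = -77.5971 / 0.02798 = -2773 kJ/mol

ΔH = -2770 kJ/mol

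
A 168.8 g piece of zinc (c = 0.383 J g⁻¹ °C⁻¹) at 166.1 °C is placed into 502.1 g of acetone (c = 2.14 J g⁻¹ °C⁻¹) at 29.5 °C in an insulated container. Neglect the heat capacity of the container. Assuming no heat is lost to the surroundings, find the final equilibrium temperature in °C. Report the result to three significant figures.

Heat lost by zinc = heat gained by acetone.
(168.8)(0.383)(166.1 − T) = (502.1)(2.14)(T − 29.5)
64.6504 (166.1 − T) = 1074.494 (T − 29.5)
10738 − 64.6504 T = 1074.494 T − 31698
42436 = 1139.1444 T
T = 37.25 °C

T_f = 37.3 °C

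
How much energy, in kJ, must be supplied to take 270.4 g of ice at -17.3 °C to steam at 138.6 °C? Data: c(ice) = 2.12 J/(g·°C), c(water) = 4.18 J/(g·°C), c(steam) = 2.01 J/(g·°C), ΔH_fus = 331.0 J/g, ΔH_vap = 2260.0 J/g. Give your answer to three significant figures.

q = 845 kJ

q1 (heat ice -17.3→0.0 °C): 270.4 × 2.12 × 17.3 = 9917 J
q2 (melt at 0 °C): 270.4 × 331.0 = 89502 J
q3 (heat water 0.0→100.0 °C): 270.4 × 4.18 × 100.0 = 113027 J
q4 (vaporize at 100 °C): 270.4 × 2260.0 = 611104 J
q5 (heat steam 100.0→138.6 °C): 270.4 × 2.01 × 38.6 = 20979 J
Total: 9917 + 89502 + 113027 + 611104 + 20979 = 844529 J = 845 kJ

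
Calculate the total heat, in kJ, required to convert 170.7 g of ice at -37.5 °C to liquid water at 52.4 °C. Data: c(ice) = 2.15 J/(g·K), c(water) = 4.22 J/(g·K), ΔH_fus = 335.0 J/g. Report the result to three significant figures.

q = 109 kJ

q1 (heat ice -37.5→0.0 °C): 170.7 × 2.15 × 37.5 = 13763 J
q2 (melt at 0 °C): 170.7 × 335.0 = 57185 J
q3 (heat water 0.0→52.4 °C): 170.7 × 4.22 × 52.4 = 37747 J
Total: 13763 + 57185 + 37747 = 108695 J = 109 kJ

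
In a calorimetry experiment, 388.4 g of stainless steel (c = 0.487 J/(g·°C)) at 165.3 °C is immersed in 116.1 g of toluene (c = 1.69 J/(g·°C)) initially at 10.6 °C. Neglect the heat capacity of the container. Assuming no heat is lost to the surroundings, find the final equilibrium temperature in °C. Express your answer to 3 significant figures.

T_f = 86.5 °C

Heat lost by stainless steel = heat gained by toluene.
(388.4)(0.487)(165.3 − T) = (116.1)(1.69)(T − 10.6)
189.1508 (165.3 − T) = 196.209 (T − 10.6)
31267 − 189.1508 T = 196.209 T − 2079.8
33346.8 = 385.3598 T
T = 86.53 °C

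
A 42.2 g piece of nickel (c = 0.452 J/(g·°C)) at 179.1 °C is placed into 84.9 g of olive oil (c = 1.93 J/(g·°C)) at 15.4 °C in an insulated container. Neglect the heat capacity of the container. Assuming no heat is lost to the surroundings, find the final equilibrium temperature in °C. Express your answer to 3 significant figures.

Heat lost by nickel = heat gained by olive oil.
(42.2)(0.452)(179.1 − T) = (84.9)(1.93)(T − 15.4)
19.0744 (179.1 − T) = 163.857 (T − 15.4)
3416.2 − 19.0744 T = 163.857 T − 2523.4
5939.6 = 182.9314 T
T = 32.47 °C

T_f = 32.5 °C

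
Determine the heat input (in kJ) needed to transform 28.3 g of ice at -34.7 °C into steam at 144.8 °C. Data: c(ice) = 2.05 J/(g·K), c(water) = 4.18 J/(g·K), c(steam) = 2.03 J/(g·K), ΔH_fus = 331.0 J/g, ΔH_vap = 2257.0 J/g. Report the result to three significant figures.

q1 (heat ice -34.7→0.0 °C): 28.3 × 2.05 × 34.7 = 2013 J
q2 (melt at 0 °C): 28.3 × 331.0 = 9367 J
q3 (heat water 0.0→100.0 °C): 28.3 × 4.18 × 100.0 = 11829 J
q4 (vaporize at 100 °C): 28.3 × 2257.0 = 63873 J
q5 (heat steam 100.0→144.8 °C): 28.3 × 2.03 × 44.8 = 2574 J
Total: 2013 + 9367 + 11829 + 63873 + 2574 = 89656 J = 89.7 kJ

q = 89.7 kJ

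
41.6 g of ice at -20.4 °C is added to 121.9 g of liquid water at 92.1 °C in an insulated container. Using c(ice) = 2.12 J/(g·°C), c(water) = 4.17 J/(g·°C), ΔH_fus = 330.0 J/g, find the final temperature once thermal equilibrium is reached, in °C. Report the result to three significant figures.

Heat to bring ice to 0 °C and melt it: q₁ = 41.6×2.12×20.4 + 41.6×330.0 = 15527 J
Heat the water can supply cooling to 0 °C: 121.9×4.17×92.1 = 46816.5 J > q₁, so all ice melts.
Energy balance: 121.9×4.17×(92.1 − T) = 15527 + 41.6×4.17×(T − 0)
508.323(92.1 − T) = 15527 + 173.472 T
46816.5 − 15527 = 681.795 T
T = 31289.5 / 681.795 = 45.89 °C

T_f = 45.9 °C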